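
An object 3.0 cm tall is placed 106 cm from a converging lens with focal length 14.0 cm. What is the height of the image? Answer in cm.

0.457 cm

1/d_i = 1/f − 1/d_o = 1/(14.00) − 1/(106) = 0.06199, so d_i = 16.13 cm.
m = −d_i/d_o = -0.1522.
|h_i| = |m|·h_o = 0.1522 × 3.0 = 0.457 cm. The image is real, inverted and reduced, on the far side of the lens.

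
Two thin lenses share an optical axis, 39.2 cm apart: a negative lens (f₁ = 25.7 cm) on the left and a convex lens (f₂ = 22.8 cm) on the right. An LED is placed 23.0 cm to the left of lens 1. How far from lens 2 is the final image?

41.0 cm

Lens 1 is diverging, so f₁ = −25.7 cm.
Lens 1: 1/d_i1 = 1/f₁ − 1/d_o1 = 1/(-25.7) − 1/(23.0) = -0.08239, so d_i1 = -12.14 cm.
The intermediate image is 12.14 cm to the left of lens 1 (virtual), which is 39.2 − (-12.14) = 51.34 cm to the left of lens 2, so d_o2 = +51.34 cm.
Lens 2: 1/d_i2 = 1/f₂ − 1/d_o2 = 1/(22.8) − 1/(51.34) = 0.02438, so d_i2 = 41.0 cm.
The final image is real, 41.0 cm to the right of lens 2 (overall magnification ≈ -0.42).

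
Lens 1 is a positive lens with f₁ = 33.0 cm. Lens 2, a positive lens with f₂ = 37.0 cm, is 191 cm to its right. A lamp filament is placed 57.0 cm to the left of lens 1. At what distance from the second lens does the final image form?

Lens 1: 1/d_i1 = 1/f₁ − 1/d_o1 = 1/(33.0) − 1/(57.0) = 0.01276, so d_i1 = 78.38 cm.
The intermediate image is 78.38 cm to the right of lens 1, which is 191 − (78.38) = 112.6 cm to the left of lens 2, so d_o2 = +112.6 cm.
Lens 2: 1/d_i2 = 1/f₂ − 1/d_o2 = 1/(37.0) − 1/(112.6) = 0.01815, so d_i2 = 55.1 cm.
The final image is real, 55.1 cm to the right of lens 2 (overall magnification ≈ 0.67).

55.1 cm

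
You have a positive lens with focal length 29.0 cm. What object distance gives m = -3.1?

38.4 cm

m = −d_i/d_o ⇒ d_i = −m·d_o.
1/f = 1/d_o + 1/d_i = 1/d_o − 1/(m·d_o) = (1 − 1/m)/d_o, so d_o = f(1 − 1/m) = (29.00)(1 − 1/(-3.1)) = 38.4 cm.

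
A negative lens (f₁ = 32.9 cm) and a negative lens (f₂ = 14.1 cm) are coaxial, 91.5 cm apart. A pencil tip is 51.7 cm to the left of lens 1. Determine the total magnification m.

f₁ = −32.9 cm (diverging).
Lens 1: 1/d_i1 = 1/(-32.9) − 1/(51.7) = -0.04974, so d_i1 = -20.11 cm; m₁ = −d_i1/d_o1 = +0.3890.
d_o2 = 91.5 − (-20.11) = 111.6 cm.
f₂ = −14.1 cm (diverging).
Lens 2: 1/d_i2 = 1/(-14.1) − 1/(111.6) = -0.07988, so d_i2 = -12.52 cm; m₂ = −d_i2/d_o2 = +0.1122.
m = m₁·m₂ = (+0.3890)(+0.1122) = +0.0436.

m = +0.0436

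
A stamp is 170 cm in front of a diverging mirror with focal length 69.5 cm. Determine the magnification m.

For a diverging mirror, f = -69.5 cm.
1/d_i = 1/f − 1/d_o = 1/(-69.50) − 1/(170) = -0.02027, so d_i = -49.33 cm.
m = −d_i/d_o = −(-49.33)/(170) = +0.290.
The image is virtual, upright and reduced, behind the mirror.

m = +0.290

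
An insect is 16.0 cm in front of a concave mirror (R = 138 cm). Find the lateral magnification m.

m = +1.30

f = R/2 = 138/2 = 69.00 cm.
1/d_i = 1/f − 1/d_o = 1/(69.00) − 1/(16.0) = -0.04801, so d_i = -20.83 cm.
m = −d_i/d_o = −(-20.83)/(16.0) = +1.30.
The image is virtual, upright and enlarged, behind the mirror.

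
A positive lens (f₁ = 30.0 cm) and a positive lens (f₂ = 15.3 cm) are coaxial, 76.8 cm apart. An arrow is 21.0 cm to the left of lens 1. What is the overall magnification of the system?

m = -0.388

Lens 1: 1/d_i1 = 1/(30.0) − 1/(21.0) = -0.01429, so d_i1 = -70.00 cm; m₁ = −d_i1/d_o1 = +3.333.
d_o2 = 76.8 − (-70.00) = 146.8 cm.
Lens 2: 1/d_i2 = 1/(15.3) − 1/(146.8) = 0.05855, so d_i2 = 17.08 cm; m₂ = −d_i2/d_o2 = -0.1163.
m = m₁·m₂ = (+3.333)(-0.1163) = -0.388.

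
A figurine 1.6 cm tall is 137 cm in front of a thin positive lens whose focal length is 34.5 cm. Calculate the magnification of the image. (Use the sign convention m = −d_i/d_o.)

1/d_i = 1/f − 1/d_o = 1/(34.50) − 1/(137) = 0.02169, so d_i = 46.11 cm.
m = −d_i/d_o = −(46.11)/(137) = -0.337.
The image is real, inverted and reduced, on the far side of the lens.

m = -0.337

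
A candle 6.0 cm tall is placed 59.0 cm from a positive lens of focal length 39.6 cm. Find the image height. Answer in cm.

12.2 cm

1/d_i = 1/f − 1/d_o = 1/(39.60) − 1/(59.0) = 0.008303, so d_i = 120.4 cm.
m = −d_i/d_o = -2.041.
|h_i| = |m|·h_o = 2.041 × 6.0 = 12.2 cm. The image is real, inverted and enlarged, on the far side of the lens.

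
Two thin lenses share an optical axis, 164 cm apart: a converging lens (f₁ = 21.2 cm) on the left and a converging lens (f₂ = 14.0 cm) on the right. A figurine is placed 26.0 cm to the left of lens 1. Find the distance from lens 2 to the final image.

Lens 1: 1/d_i1 = 1/f₁ − 1/d_o1 = 1/(21.2) − 1/(26.0) = 0.008708, so d_i1 = 114.8 cm.
The intermediate image is 114.8 cm to the right of lens 1, which is 164 − (114.8) = 49.20 cm to the left of lens 2, so d_o2 = +49.20 cm.
Lens 2: 1/d_i2 = 1/f₂ − 1/d_o2 = 1/(14.0) − 1/(49.20) = 0.05110, so d_i2 = 19.6 cm.
The final image is real, 19.6 cm to the right of lens 2 (overall magnification ≈ 1.8).

19.6 cm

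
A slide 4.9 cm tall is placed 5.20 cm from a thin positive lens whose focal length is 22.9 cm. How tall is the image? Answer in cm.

1/d_i = 1/f − 1/d_o = 1/(22.90) − 1/(5.20) = -0.1486, so d_i = -6.728 cm.
m = −d_i/d_o = +1.294.
|h_i| = |m|·h_o = 1.294 × 4.9 = 6.34 cm. The image is virtual, upright and enlarged, on the same side as the object.

6.34 cm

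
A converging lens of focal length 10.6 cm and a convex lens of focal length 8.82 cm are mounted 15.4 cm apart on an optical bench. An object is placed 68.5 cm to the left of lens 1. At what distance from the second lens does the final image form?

Lens 1: 1/d_i1 = 1/f₁ − 1/d_o1 = 1/(10.6) − 1/(68.5) = 0.07974, so d_i1 = 12.54 cm.
The intermediate image is 12.54 cm to the right of lens 1, which is 15.4 − (12.54) = 2.860 cm to the left of lens 2, so d_o2 = +2.860 cm.
Lens 2: 1/d_i2 = 1/f₂ − 1/d_o2 = 1/(8.82) − 1/(2.860) = -0.2363, so d_i2 = -4.23 cm.
The final image is virtual, 4.23 cm to the left of lens 2 (overall magnification ≈ -0.27).

4.23 cm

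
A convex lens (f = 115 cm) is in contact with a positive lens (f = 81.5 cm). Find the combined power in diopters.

P₁ = 1/f₁ = 1/(1.15 m) = +0.8696 D; P₂ = 1/f₂ = 1/(0.815 m) = +1.227 D.
For thin lenses in contact, P = P₁ + P₂ = (+0.8696) + (+1.227) = +2.10 D.

P = +2.10 D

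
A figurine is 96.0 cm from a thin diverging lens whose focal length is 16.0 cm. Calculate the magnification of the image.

m = +0.143

For a diverging lens, f = -16.0 cm.
1/d_i = 1/f − 1/d_o = 1/(-16.00) − 1/(96.0) = -0.07292, so d_i = -13.71 cm.
m = −d_i/d_o = −(-13.71)/(96.0) = +0.143.
The image is virtual, upright and reduced, on the same side as the object.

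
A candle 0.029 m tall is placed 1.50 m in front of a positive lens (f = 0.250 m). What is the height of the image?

1/d_i = 1/f − 1/d_o = 1/(0.2500) − 1/(1.50) = 3.333, so d_i = 0.3000 m.
m = −d_i/d_o = -0.2000.
|h_i| = |m|·h_o = 0.2000 × 0.029 = 0.00580 m. The image is real, inverted and reduced, on the far side of the lens.

0.00580 m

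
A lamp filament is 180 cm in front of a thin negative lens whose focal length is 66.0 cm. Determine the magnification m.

m = +0.268

For a negative lens, f = -66.0 cm.
1/d_i = 1/f − 1/d_o = 1/(-66.00) − 1/(180) = -0.02071, so d_i = -48.29 cm.
m = −d_i/d_o = −(-48.29)/(180) = +0.268.
The image is virtual, upright and reduced, on the same side as the object.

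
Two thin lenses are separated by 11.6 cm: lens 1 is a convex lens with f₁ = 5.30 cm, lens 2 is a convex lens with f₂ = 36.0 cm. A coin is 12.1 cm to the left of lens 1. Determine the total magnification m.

m = -0.829

Lens 1: 1/d_i1 = 1/(5.30) − 1/(12.1) = 0.1060, so d_i1 = 9.431 cm; m₁ = −d_i1/d_o1 = -0.7794.
d_o2 = 11.6 − (9.431) = 2.169 cm.
Lens 2: 1/d_i2 = 1/(36.0) − 1/(2.169) = -0.4333, so d_i2 = -2.308 cm; m₂ = −d_i2/d_o2 = +1.064.
m = m₁·m₂ = (-0.7794)(+1.064) = -0.829.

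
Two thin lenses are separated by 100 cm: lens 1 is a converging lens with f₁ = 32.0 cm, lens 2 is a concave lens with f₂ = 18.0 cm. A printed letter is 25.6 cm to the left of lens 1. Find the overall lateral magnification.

m = +0.366

Lens 1: 1/d_i1 = 1/(32.0) − 1/(25.6) = -0.007812, so d_i1 = -128.0 cm; m₁ = −d_i1/d_o1 = +5.000.
d_o2 = 100 − (-128.0) = 228.0 cm.
f₂ = −18.0 cm (diverging).
Lens 2: 1/d_i2 = 1/(-18.0) − 1/(228.0) = -0.05994, so d_i2 = -16.68 cm; m₂ = −d_i2/d_o2 = +0.07317.
m = m₁·m₂ = (+5.000)(+0.07317) = +0.366.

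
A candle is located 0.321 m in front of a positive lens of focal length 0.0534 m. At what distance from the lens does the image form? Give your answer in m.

Thin-lens equation: 1/s_i = 1/f − 1/s_o = 1/(0.05340) − 1/(0.321) = 18.73 − 3.115 = 15.61, so s_i = 0.0641 m.
The image is real, inverted and reduced, on the far side of the lens.

0.0641 m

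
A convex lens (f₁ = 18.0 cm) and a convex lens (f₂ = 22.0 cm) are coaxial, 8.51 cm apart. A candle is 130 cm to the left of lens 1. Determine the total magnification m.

m = -0.103

Lens 1: 1/d_i1 = 1/(18.0) − 1/(130) = 0.04786, so d_i1 = 20.89 cm; m₁ = −d_i1/d_o1 = -0.1607.
d_o2 = 8.51 − (20.89) = -12.38 cm (virtual object).
Lens 2: 1/d_i2 = 1/(22.0) − 1/(-12.38) = 0.1262, so d_i2 = 7.922 cm; m₂ = −d_i2/d_o2 = +0.6399.
m = m₁·m₂ = (-0.1607)(+0.6399) = -0.103.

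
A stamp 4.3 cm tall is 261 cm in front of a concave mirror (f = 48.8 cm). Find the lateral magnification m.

1/d_i = 1/f − 1/d_o = 1/(48.80) − 1/(261) = 0.01666, so d_i = 60.02 cm.
m = −d_i/d_o = −(60.02)/(261) = -0.230.
The image is real, inverted and reduced, in front of the mirror.

m = -0.230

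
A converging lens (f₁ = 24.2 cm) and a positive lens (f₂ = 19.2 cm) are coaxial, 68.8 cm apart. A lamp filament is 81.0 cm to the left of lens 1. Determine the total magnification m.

m = +0.542

Lens 1: 1/d_i1 = 1/(24.2) − 1/(81.0) = 0.02898, so d_i1 = 34.51 cm; m₁ = −d_i1/d_o1 = -0.4260.
d_o2 = 68.8 − (34.51) = 34.29 cm.
Lens 2: 1/d_i2 = 1/(19.2) − 1/(34.29) = 0.02292, so d_i2 = 43.63 cm; m₂ = −d_i2/d_o2 = -1.272.
m = m₁·m₂ = (-0.4260)(-1.272) = +0.542.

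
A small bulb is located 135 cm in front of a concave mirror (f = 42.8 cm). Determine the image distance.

62.7 cm

Mirror equation: 1/v = 1/f − 1/u = 1/(42.80) − 1/(135) = 0.02336 − 0.007407 = 0.01596, so v = 62.7 cm.
The image is real, inverted and reduced, in front of the mirror.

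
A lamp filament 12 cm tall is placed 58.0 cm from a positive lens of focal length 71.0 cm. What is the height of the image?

65.5 cm

1/d_i = 1/f − 1/d_o = 1/(71.00) − 1/(58.0) = -0.003157, so d_i = -316.8 cm.
m = −d_i/d_o = +5.462.
|h_i| = |m|·h_o = 5.462 × 12 = 65.5 cm. The image is virtual, upright and enlarged, on the same side as the object.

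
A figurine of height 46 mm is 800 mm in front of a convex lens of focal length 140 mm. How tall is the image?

9.76 mm

1/d_i = 1/f − 1/d_o = 1/(140.0) − 1/(800) = 0.005893, so d_i = 169.7 mm.
m = −d_i/d_o = -0.2121.
|h_i| = |m|·h_o = 0.2121 × 46 = 9.76 mm. The image is real, inverted and reduced, on the far side of the lens.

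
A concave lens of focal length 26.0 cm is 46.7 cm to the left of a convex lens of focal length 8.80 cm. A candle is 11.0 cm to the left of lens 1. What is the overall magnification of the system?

f₁ = −26.0 cm (diverging).
Lens 1: 1/d_i1 = 1/(-26.0) − 1/(11.0) = -0.1294, so d_i1 = -7.730 cm; m₁ = −d_i1/d_o1 = +0.7027.
d_o2 = 46.7 − (-7.730) = 54.43 cm.
Lens 2: 1/d_i2 = 1/(8.80) − 1/(54.43) = 0.09526, so d_i2 = 10.50 cm; m₂ = −d_i2/d_o2 = -0.1929.
m = m₁·m₂ = (+0.7027)(-0.1929) = -0.136.

m = -0.136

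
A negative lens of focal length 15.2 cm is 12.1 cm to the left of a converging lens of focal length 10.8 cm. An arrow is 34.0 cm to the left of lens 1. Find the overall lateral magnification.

f₁ = −15.2 cm (diverging).
Lens 1: 1/d_i1 = 1/(-15.2) − 1/(34.0) = -0.09520, so d_i1 = -10.50 cm; m₁ = −d_i1/d_o1 = +0.3088.
d_o2 = 12.1 − (-10.50) = 22.60 cm.
Lens 2: 1/d_i2 = 1/(10.8) − 1/(22.60) = 0.04834, so d_i2 = 20.68 cm; m₂ = −d_i2/d_o2 = -0.9153.
m = m₁·m₂ = (+0.3088)(-0.9153) = -0.283.

m = -0.283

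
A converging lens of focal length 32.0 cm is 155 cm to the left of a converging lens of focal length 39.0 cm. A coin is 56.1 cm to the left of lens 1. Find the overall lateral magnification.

Lens 1: 1/d_i1 = 1/(32.0) − 1/(56.1) = 0.01342, so d_i1 = 74.49 cm; m₁ = −d_i1/d_o1 = -1.328.
d_o2 = 155 − (74.49) = 80.51 cm.
Lens 2: 1/d_i2 = 1/(39.0) − 1/(80.51) = 0.01322, so d_i2 = 75.64 cm; m₂ = −d_i2/d_o2 = -0.9395.
m = m₁·m₂ = (-1.328)(-0.9395) = +1.25.

m = +1.25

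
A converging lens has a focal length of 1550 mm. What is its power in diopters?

f = 155 cm = 1.55 m.
P = 1/f = 1/(1.55 m) = +0.645 D.

P = +0.645 D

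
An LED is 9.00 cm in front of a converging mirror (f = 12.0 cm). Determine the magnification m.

1/d_i = 1/f − 1/d_o = 1/(12.00) − 1/(9.00) = -0.02778, so d_i = -36.00 cm.
m = −d_i/d_o = −(-36.00)/(9.00) = +4.00.
The image is virtual, upright and enlarged, behind the mirror.

m = +4.00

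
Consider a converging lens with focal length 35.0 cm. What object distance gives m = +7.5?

m = −d_i/d_o ⇒ d_i = −m·d_o.
1/f = 1/d_o + 1/d_i = 1/d_o − 1/(m·d_o) = (1 − 1/m)/d_o, so d_o = f(1 − 1/m) = (35.00)(1 − 1/(+7.5)) = 30.3 cm.

30.3 cm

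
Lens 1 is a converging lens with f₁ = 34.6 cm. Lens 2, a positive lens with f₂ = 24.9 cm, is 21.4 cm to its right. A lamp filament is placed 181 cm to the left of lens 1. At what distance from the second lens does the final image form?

Lens 1: 1/d_i1 = 1/f₁ − 1/d_o1 = 1/(34.6) − 1/(181) = 0.02338, so d_i1 = 42.78 cm.
The intermediate image is 42.78 cm to the right of lens 1, which lies 21.38 cm to the right of lens 2 — a virtual object — so d_o2 = −21.38 cm.
Lens 2: 1/d_i2 = 1/f₂ − 1/d_o2 = 1/(24.9) − 1/(-21.38) = 0.08693, so d_i2 = 11.5 cm.
The final image is real, 11.5 cm to the right of lens 2 (overall magnification ≈ -0.13).

11.5 cm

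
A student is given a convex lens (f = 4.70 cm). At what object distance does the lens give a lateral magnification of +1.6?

1.76 cm

m = −d_i/d_o ⇒ d_i = −m·d_o.
1/f = 1/d_o + 1/d_i = 1/d_o − 1/(m·d_o) = (1 − 1/m)/d_o, so d_o = f(1 − 1/m) = (4.700)(1 − 1/(+1.6)) = 1.76 cm.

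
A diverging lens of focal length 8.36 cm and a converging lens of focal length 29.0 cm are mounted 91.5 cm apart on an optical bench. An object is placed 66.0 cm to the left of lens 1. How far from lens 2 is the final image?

Lens 1 is diverging, so f₁ = −8.36 cm.
Lens 1: 1/d_i1 = 1/f₁ − 1/d_o1 = 1/(-8.36) − 1/(66.0) = -0.1348, so d_i1 = -7.420 cm.
The intermediate image is 7.420 cm to the left of lens 1 (virtual), which is 91.5 − (-7.420) = 98.92 cm to the left of lens 2, so d_o2 = +98.92 cm.
Lens 2: 1/d_i2 = 1/f₂ − 1/d_o2 = 1/(29.0) − 1/(98.92) = 0.02437, so d_i2 = 41.0 cm.
The final image is real, 41.0 cm to the right of lens 2 (overall magnification ≈ -0.047).

41.0 cm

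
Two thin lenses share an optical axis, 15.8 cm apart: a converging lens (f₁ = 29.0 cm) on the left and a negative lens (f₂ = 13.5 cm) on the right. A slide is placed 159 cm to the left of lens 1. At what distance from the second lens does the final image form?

43.0 cm

Lens 1: 1/d_i1 = 1/f₁ − 1/d_o1 = 1/(29.0) − 1/(159) = 0.02819, so d_i1 = 35.47 cm.
The intermediate image is 35.47 cm to the right of lens 1, which lies 19.67 cm to the right of lens 2 — a virtual object — so d_o2 = −19.67 cm.
Lens 2 is diverging, so f₂ = −13.5 cm.
Lens 2: 1/d_i2 = 1/f₂ − 1/d_o2 = 1/(-13.5) − 1/(-19.67) = -0.02324, so d_i2 = -43.0 cm.
The final image is virtual, 43.0 cm to the left of lens 2 (overall magnification ≈ 0.49).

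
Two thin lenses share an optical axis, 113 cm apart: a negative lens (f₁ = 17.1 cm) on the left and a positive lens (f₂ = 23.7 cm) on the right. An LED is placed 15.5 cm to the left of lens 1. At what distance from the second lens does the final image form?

29.5 cm

Lens 1 is diverging, so f₁ = −17.1 cm.
Lens 1: 1/d_i1 = 1/f₁ − 1/d_o1 = 1/(-17.1) − 1/(15.5) = -0.1230, so d_i1 = -8.130 cm.
The intermediate image is 8.130 cm to the left of lens 1 (virtual), which is 113 − (-8.130) = 121.1 cm to the left of lens 2, so d_o2 = +121.1 cm.
Lens 2: 1/d_i2 = 1/f₂ − 1/d_o2 = 1/(23.7) − 1/(121.1) = 0.03394, so d_i2 = 29.5 cm.
The final image is real, 29.5 cm to the right of lens 2 (overall magnification ≈ -0.13).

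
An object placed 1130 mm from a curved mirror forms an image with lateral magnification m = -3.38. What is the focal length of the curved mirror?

f = 872 mm (concave)

m = −d_i/d_o ⇒ d_i = −m·d_o = −(-3.38)·(1130) = 3819 mm.
1/f = 1/d_o + 1/d_i = 1/(1130) + 1/(3819) = 0.001147, so f = 872 mm.
Since f is positive, the curved mirror is concave.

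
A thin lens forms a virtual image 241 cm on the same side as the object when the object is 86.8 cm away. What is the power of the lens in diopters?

Virtual image ⇒ d_i = −241 cm.
1/f = 1/d_o + 1/d_i = 1/(86.8) + 1/(-241) = 0.007371 cm⁻¹.
f = 135.7 cm = 1.357 m, so P = 1/f = +0.737 D.

P = +0.737 D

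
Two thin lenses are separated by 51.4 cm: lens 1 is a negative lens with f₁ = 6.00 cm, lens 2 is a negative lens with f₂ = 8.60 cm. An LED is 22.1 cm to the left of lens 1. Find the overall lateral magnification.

m = +0.0284

f₁ = −6.00 cm (diverging).
Lens 1: 1/d_i1 = 1/(-6.00) − 1/(22.1) = -0.2119, so d_i1 = -4.719 cm; m₁ = −d_i1/d_o1 = +0.2135.
d_o2 = 51.4 − (-4.719) = 56.12 cm.
f₂ = −8.60 cm (diverging).
Lens 2: 1/d_i2 = 1/(-8.60) − 1/(56.12) = -0.1341, so d_i2 = -7.457 cm; m₂ = −d_i2/d_o2 = +0.1329.
m = m₁·m₂ = (+0.2135)(+0.1329) = +0.0284.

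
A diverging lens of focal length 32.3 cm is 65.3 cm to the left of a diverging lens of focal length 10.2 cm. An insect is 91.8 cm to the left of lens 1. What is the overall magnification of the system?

f₁ = −32.3 cm (diverging).
Lens 1: 1/d_i1 = 1/(-32.3) − 1/(91.8) = -0.04185, so d_i1 = -23.89 cm; m₁ = −d_i1/d_o1 = +0.2602.
d_o2 = 65.3 − (-23.89) = 89.19 cm.
f₂ = −10.2 cm (diverging).
Lens 2: 1/d_i2 = 1/(-10.2) − 1/(89.19) = -0.1093, so d_i2 = -9.153 cm; m₂ = −d_i2/d_o2 = +0.1026.
m = m₁·m₂ = (+0.2602)(+0.1026) = +0.0267.

m = +0.0267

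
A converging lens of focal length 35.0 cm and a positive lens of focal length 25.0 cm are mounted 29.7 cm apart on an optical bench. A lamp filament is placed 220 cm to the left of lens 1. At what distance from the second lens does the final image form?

Lens 1: 1/d_i1 = 1/f₁ − 1/d_o1 = 1/(35.0) − 1/(220) = 0.02403, so d_i1 = 41.62 cm.
The intermediate image is 41.62 cm to the right of lens 1, which lies 11.92 cm to the right of lens 2 — a virtual object — so d_o2 = −11.92 cm.
Lens 2: 1/d_i2 = 1/f₂ − 1/d_o2 = 1/(25.0) − 1/(-11.92) = 0.1239, so d_i2 = 8.07 cm.
The final image is real, 8.07 cm to the right of lens 2 (overall magnification ≈ -0.13).

8.07 cm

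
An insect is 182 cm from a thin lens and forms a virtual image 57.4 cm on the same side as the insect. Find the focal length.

f = -83.8 cm (diverging)

Virtual image ⇒ d_i = −57.4 cm.
1/f = 1/d_o + 1/d_i = 1/(182) + 1/(-57.4) = -0.01193, so f = -83.8 cm.
Since f is negative, the thin lens is diverging.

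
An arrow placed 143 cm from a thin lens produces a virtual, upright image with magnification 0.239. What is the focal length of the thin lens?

m = −d_i/d_o ⇒ d_i = −m·d_o = −(+0.239)·(143) = -34.18 cm.
1/f = 1/d_o + 1/d_i = 1/(143) + 1/(-34.18) = -0.02226, so f = -44.9 cm.
Since f is negative, the thin lens is diverging.

f = -44.9 cm (diverging)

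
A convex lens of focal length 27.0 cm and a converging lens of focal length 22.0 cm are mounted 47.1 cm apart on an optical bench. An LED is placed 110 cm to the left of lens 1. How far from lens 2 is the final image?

23.3 cm

Lens 1: 1/d_i1 = 1/f₁ − 1/d_o1 = 1/(27.0) − 1/(110) = 0.02795, so d_i1 = 35.78 cm.
The intermediate image is 35.78 cm to the right of lens 1, which is 47.1 − (35.78) = 11.32 cm to the left of lens 2, so d_o2 = +11.32 cm.
Lens 2: 1/d_i2 = 1/f₂ − 1/d_o2 = 1/(22.0) − 1/(11.32) = -0.04288, so d_i2 = -23.3 cm.
The final image is virtual, 23.3 cm to the left of lens 2 (overall magnification ≈ -0.67).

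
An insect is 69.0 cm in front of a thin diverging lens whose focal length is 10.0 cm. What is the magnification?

For a diverging lens, f = -10.0 cm.
1/d_i = 1/f − 1/d_o = 1/(-10.00) − 1/(69.0) = -0.1145, so d_i = -8.734 cm.
m = −d_i/d_o = −(-8.734)/(69.0) = +0.127.
The image is virtual, upright and reduced, on the same side as the object.

m = +0.127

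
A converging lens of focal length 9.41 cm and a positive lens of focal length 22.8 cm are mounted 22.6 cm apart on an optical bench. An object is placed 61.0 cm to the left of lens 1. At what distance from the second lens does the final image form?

Lens 1: 1/d_i1 = 1/f₁ − 1/d_o1 = 1/(9.41) − 1/(61.0) = 0.08988, so d_i1 = 11.13 cm.
The intermediate image is 11.13 cm to the right of lens 1, which is 22.6 − (11.13) = 11.47 cm to the left of lens 2, so d_o2 = +11.47 cm.
Lens 2: 1/d_i2 = 1/f₂ − 1/d_o2 = 1/(22.8) − 1/(11.47) = -0.04332, so d_i2 = -23.1 cm.
The final image is virtual, 23.1 cm to the left of lens 2 (overall magnification ≈ -0.37).

23.1 cm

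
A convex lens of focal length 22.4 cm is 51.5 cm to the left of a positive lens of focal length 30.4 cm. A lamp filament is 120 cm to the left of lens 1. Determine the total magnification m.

m = -1.08

Lens 1: 1/d_i1 = 1/(22.4) − 1/(120) = 0.03631, so d_i1 = 27.54 cm; m₁ = −d_i1/d_o1 = -0.2295.
d_o2 = 51.5 − (27.54) = 23.96 cm.
Lens 2: 1/d_i2 = 1/(30.4) − 1/(23.96) = -0.008841, so d_i2 = -113.1 cm; m₂ = −d_i2/d_o2 = +4.720.
m = m₁·m₂ = (-0.2295)(+4.720) = -1.08.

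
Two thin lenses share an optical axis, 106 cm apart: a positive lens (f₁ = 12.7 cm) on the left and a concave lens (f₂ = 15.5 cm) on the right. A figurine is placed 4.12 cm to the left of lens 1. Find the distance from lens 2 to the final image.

13.6 cm

Lens 1: 1/d_i1 = 1/f₁ − 1/d_o1 = 1/(12.7) − 1/(4.12) = -0.1640, so d_i1 = -6.098 cm.
The intermediate image is 6.098 cm to the left of lens 1 (virtual), which is 106 − (-6.098) = 112.1 cm to the left of lens 2, so d_o2 = +112.1 cm.
Lens 2 is diverging, so f₂ = −15.5 cm.
Lens 2: 1/d_i2 = 1/f₂ − 1/d_o2 = 1/(-15.5) − 1/(112.1) = -0.07344, so d_i2 = -13.6 cm.
The final image is virtual, 13.6 cm to the left of lens 2 (overall magnification ≈ 0.18).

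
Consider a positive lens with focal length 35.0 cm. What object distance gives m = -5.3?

41.6 cm

m = −d_i/d_o ⇒ d_i = −m·d_o.
1/f = 1/d_o + 1/d_i = 1/d_o − 1/(m·d_o) = (1 − 1/m)/d_o, so d_o = f(1 − 1/m) = (35.00)(1 − 1/(-5.3)) = 41.6 cm.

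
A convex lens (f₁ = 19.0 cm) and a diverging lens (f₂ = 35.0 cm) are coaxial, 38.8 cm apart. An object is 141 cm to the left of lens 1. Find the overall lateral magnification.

Lens 1: 1/d_i1 = 1/(19.0) − 1/(141) = 0.04554, so d_i1 = 21.96 cm; m₁ = −d_i1/d_o1 = -0.1557.
d_o2 = 38.8 − (21.96) = 16.84 cm.
f₂ = −35.0 cm (diverging).
Lens 2: 1/d_i2 = 1/(-35.0) − 1/(16.84) = -0.08795, so d_i2 = -11.37 cm; m₂ = −d_i2/d_o2 = +0.6752.
m = m₁·m₂ = (-0.1557)(+0.6752) = -0.105.

m = -0.105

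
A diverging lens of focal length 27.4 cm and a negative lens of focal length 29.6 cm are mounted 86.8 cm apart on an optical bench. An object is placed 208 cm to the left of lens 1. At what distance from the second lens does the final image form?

23.4 cm

Lens 1 is diverging, so f₁ = −27.4 cm.
Lens 1: 1/d_i1 = 1/f₁ − 1/d_o1 = 1/(-27.4) − 1/(208) = -0.04130, so d_i1 = -24.21 cm.
The intermediate image is 24.21 cm to the left of lens 1 (virtual), which is 86.8 − (-24.21) = 111.0 cm to the left of lens 2, so d_o2 = +111.0 cm.
Lens 2 is diverging, so f₂ = −29.6 cm.
Lens 2: 1/d_i2 = 1/f₂ − 1/d_o2 = 1/(-29.6) − 1/(111.0) = -0.04279, so d_i2 = -23.4 cm.
The final image is virtual, 23.4 cm to the left of lens 2 (overall magnification ≈ 0.025).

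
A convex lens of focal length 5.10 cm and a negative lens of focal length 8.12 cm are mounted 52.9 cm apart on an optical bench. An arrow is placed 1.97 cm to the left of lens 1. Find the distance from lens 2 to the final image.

7.09 cm

Lens 1: 1/d_i1 = 1/f₁ − 1/d_o1 = 1/(5.10) − 1/(1.97) = -0.3115, so d_i1 = -3.210 cm.
The intermediate image is 3.210 cm to the left of lens 1 (virtual), which is 52.9 − (-3.210) = 56.11 cm to the left of lens 2, so d_o2 = +56.11 cm.
Lens 2 is diverging, so f₂ = −8.12 cm.
Lens 2: 1/d_i2 = 1/f₂ − 1/d_o2 = 1/(-8.12) − 1/(56.11) = -0.1410, so d_i2 = -7.09 cm.
The final image is virtual, 7.09 cm to the left of lens 2 (overall magnification ≈ 0.21).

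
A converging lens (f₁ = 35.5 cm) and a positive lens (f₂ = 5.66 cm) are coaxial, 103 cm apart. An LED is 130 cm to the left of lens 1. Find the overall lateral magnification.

Lens 1: 1/d_i1 = 1/(35.5) − 1/(130) = 0.02048, so d_i1 = 48.84 cm; m₁ = −d_i1/d_o1 = -0.3757.
d_o2 = 103 − (48.84) = 54.16 cm.
Lens 2: 1/d_i2 = 1/(5.66) − 1/(54.16) = 0.1582, so d_i2 = 6.321 cm; m₂ = −d_i2/d_o2 = -0.1167.
m = m₁·m₂ = (-0.3757)(-0.1167) = +0.0438.

m = +0.0438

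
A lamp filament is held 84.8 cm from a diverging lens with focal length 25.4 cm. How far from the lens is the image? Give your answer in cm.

19.5 cm

For a diverging lens, f = -25.4 cm.
Thin-lens equation: 1/s_i = 1/f − 1/s_o = 1/(-25.40) − 1/(84.8) = -0.03937 − 0.01179 = -0.05116, so s_i = -19.5 cm.
The image is virtual, upright and reduced, on the same side as the object.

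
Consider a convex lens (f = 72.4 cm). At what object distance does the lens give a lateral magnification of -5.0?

m = −d_i/d_o ⇒ d_i = −m·d_o.
1/f = 1/d_o + 1/d_i = 1/d_o − 1/(m·d_o) = (1 − 1/m)/d_o, so d_o = f(1 − 1/m) = (72.40)(1 − 1/(-5.0)) = 86.9 cm.

86.9 cm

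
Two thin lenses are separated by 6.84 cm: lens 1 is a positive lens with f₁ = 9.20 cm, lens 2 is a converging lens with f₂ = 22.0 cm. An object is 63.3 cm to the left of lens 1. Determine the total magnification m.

m = -0.144

Lens 1: 1/d_i1 = 1/(9.20) − 1/(63.3) = 0.09290, so d_i1 = 10.76 cm; m₁ = −d_i1/d_o1 = -0.1700.
d_o2 = 6.84 − (10.76) = -3.920 cm (virtual object).
Lens 2: 1/d_i2 = 1/(22.0) − 1/(-3.920) = 0.3006, so d_i2 = 3.327 cm; m₂ = −d_i2/d_o2 = +0.8488.
m = m₁·m₂ = (-0.1700)(+0.8488) = -0.144.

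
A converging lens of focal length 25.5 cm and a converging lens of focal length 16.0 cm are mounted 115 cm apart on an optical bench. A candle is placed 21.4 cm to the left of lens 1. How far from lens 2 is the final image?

17.1 cm

Lens 1: 1/d_i1 = 1/f₁ − 1/d_o1 = 1/(25.5) − 1/(21.4) = -0.007513, so d_i1 = -133.1 cm.
The intermediate image is 133.1 cm to the left of lens 1 (virtual), which is 115 − (-133.1) = 248.1 cm to the left of lens 2, so d_o2 = +248.1 cm.
Lens 2: 1/d_i2 = 1/f₂ − 1/d_o2 = 1/(16.0) − 1/(248.1) = 0.05847, so d_i2 = 17.1 cm.
The final image is real, 17.1 cm to the right of lens 2 (overall magnification ≈ -0.43).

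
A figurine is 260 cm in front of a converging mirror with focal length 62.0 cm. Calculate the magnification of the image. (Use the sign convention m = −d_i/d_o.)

1/d_i = 1/f − 1/d_o = 1/(62.00) − 1/(260) = 0.01228, so d_i = 81.41 cm.
m = −d_i/d_o = −(81.41)/(260) = -0.313.
The image is real, inverted and reduced, in front of the mirror.

m = -0.313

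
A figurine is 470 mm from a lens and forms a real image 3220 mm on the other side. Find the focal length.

Real image ⇒ d_i = +3220 mm.
1/f = 1/d_o + 1/d_i = 1/(470) + 1/(3220) = 0.002438, so f = 410 mm.
Since f is positive, the lens is converging.

f = 410 mm (converging)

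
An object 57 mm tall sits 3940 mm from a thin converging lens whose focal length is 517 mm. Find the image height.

1/d_i = 1/f − 1/d_o = 1/(517.0) − 1/(3940) = 0.001680, so d_i = 595.1 mm.
m = −d_i/d_o = -0.1510.
|h_i| = |m|·h_o = 0.1510 × 57 = 8.61 mm. The image is real, inverted and reduced, on the far side of the lens.

8.61 mm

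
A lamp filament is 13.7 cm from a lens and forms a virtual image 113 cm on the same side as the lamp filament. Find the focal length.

f = 15.6 cm (converging)

Virtual image ⇒ d_i = −113 cm.
1/f = 1/d_o + 1/d_i = 1/(13.7) + 1/(-113) = 0.06414, so f = 15.6 cm.
Since f is positive, the lens is converging.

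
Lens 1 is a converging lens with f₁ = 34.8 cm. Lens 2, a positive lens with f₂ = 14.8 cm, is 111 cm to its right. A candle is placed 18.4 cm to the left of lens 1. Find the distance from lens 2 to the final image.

Lens 1: 1/d_i1 = 1/f₁ − 1/d_o1 = 1/(34.8) − 1/(18.4) = -0.02561, so d_i1 = -39.04 cm.
The intermediate image is 39.04 cm to the left of lens 1 (virtual), which is 111 − (-39.04) = 150.0 cm to the left of lens 2, so d_o2 = +150.0 cm.
Lens 2: 1/d_i2 = 1/f₂ − 1/d_o2 = 1/(14.8) − 1/(150.0) = 0.06090, so d_i2 = 16.4 cm.
The final image is real, 16.4 cm to the right of lens 2 (overall magnification ≈ -0.23).

16.4 cm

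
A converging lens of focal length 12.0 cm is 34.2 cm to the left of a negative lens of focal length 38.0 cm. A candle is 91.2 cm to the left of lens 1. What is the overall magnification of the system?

m = -0.0986

Lens 1: 1/d_i1 = 1/(12.0) − 1/(91.2) = 0.07237, so d_i1 = 13.82 cm; m₁ = −d_i1/d_o1 = -0.1515.
d_o2 = 34.2 − (13.82) = 20.38 cm.
f₂ = −38.0 cm (diverging).
Lens 2: 1/d_i2 = 1/(-38.0) − 1/(20.38) = -0.07538, so d_i2 = -13.27 cm; m₂ = −d_i2/d_o2 = +0.6509.
m = m₁·m₂ = (-0.1515)(+0.6509) = -0.0986.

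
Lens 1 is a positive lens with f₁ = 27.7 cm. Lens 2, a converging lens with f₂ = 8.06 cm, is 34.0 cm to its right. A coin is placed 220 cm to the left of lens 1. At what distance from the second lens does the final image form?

Lens 1: 1/d_i1 = 1/f₁ − 1/d_o1 = 1/(27.7) − 1/(220) = 0.03156, so d_i1 = 31.69 cm.
The intermediate image is 31.69 cm to the right of lens 1, which is 34.0 − (31.69) = 2.310 cm to the left of lens 2, so d_o2 = +2.310 cm.
Lens 2: 1/d_i2 = 1/f₂ − 1/d_o2 = 1/(8.06) − 1/(2.310) = -0.3088, so d_i2 = -3.24 cm.
The final image is virtual, 3.24 cm to the left of lens 2 (overall magnification ≈ -0.20).

3.24 cm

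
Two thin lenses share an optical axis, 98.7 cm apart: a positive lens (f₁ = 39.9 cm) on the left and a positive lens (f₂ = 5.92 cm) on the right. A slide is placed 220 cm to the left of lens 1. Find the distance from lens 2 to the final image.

6.72 cm

Lens 1: 1/d_i1 = 1/f₁ − 1/d_o1 = 1/(39.9) − 1/(220) = 0.02052, so d_i1 = 48.74 cm.
The intermediate image is 48.74 cm to the right of lens 1, which is 98.7 − (48.74) = 49.96 cm to the left of lens 2, so d_o2 = +49.96 cm.
Lens 2: 1/d_i2 = 1/f₂ − 1/d_o2 = 1/(5.92) − 1/(49.96) = 0.1489, so d_i2 = 6.72 cm.
The final image is real, 6.72 cm to the right of lens 2 (overall magnification ≈ 0.030).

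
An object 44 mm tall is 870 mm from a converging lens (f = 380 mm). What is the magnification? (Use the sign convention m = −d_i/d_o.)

m = -0.776

1/d_i = 1/f − 1/d_o = 1/(380.0) − 1/(870) = 0.001482, so d_i = 674.7 mm.
m = −d_i/d_o = −(674.7)/(870) = -0.776.
The image is real, inverted and reduced, on the far side of the lens.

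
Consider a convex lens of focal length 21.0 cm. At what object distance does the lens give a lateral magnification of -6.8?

m = −d_i/d_o ⇒ d_i = −m·d_o.
1/f = 1/d_o + 1/d_i = 1/d_o − 1/(m·d_o) = (1 − 1/m)/d_o, so d_o = f(1 − 1/m) = (21.00)(1 − 1/(-6.8)) = 24.1 cm.

24.1 cm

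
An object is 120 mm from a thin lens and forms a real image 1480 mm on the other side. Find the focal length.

f = 111 mm (converging)

Real image ⇒ d_i = +1480 mm.
1/f = 1/d_o + 1/d_i = 1/(120) + 1/(1480) = 0.009009, so f = 111 mm.
Since f is positive, the thin lens is converging.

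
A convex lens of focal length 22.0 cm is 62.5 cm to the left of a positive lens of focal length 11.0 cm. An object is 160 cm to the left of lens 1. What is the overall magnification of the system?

m = +0.0675

Lens 1: 1/d_i1 = 1/(22.0) − 1/(160) = 0.03920, so d_i1 = 25.51 cm; m₁ = −d_i1/d_o1 = -0.1594.
d_o2 = 62.5 − (25.51) = 36.99 cm.
Lens 2: 1/d_i2 = 1/(11.0) − 1/(36.99) = 0.06387, so d_i2 = 15.66 cm; m₂ = −d_i2/d_o2 = -0.4232.
m = m₁·m₂ = (-0.1594)(-0.4232) = +0.0675.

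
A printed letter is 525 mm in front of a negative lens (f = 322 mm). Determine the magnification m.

m = +0.380

For a negative lens, f = -322 mm.
1/d_i = 1/f − 1/d_o = 1/(-322.0) − 1/(525) = -0.005010, so d_i = -199.6 mm.
m = −d_i/d_o = −(-199.6)/(525) = +0.380.
The image is virtual, upright and reduced, on the same side as the object.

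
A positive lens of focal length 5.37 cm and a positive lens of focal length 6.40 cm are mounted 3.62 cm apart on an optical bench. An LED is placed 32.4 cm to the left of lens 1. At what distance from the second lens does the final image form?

Lens 1: 1/d_i1 = 1/f₁ − 1/d_o1 = 1/(5.37) − 1/(32.4) = 0.1554, so d_i1 = 6.437 cm.
The intermediate image is 6.437 cm to the right of lens 1, which lies 2.817 cm to the right of lens 2 — a virtual object — so d_o2 = −2.817 cm.
Lens 2: 1/d_i2 = 1/f₂ − 1/d_o2 = 1/(6.40) − 1/(-2.817) = 0.5112, so d_i2 = 1.96 cm.
The final image is real, 1.96 cm to the right of lens 2 (overall magnification ≈ -0.14).

1.96 cm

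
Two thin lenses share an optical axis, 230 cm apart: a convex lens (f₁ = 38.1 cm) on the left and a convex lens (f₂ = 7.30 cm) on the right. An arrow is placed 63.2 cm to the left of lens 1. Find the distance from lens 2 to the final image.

7.72 cm

Lens 1: 1/d_i1 = 1/f₁ − 1/d_o1 = 1/(38.1) − 1/(63.2) = 0.01042, so d_i1 = 95.93 cm.
The intermediate image is 95.93 cm to the right of lens 1, which is 230 − (95.93) = 134.1 cm to the left of lens 2, so d_o2 = +134.1 cm.
Lens 2: 1/d_i2 = 1/f₂ − 1/d_o2 = 1/(7.30) − 1/(134.1) = 0.1295, so d_i2 = 7.72 cm.
The final image is real, 7.72 cm to the right of lens 2 (overall magnification ≈ 0.087).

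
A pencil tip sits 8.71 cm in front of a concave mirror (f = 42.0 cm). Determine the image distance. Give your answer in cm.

11.0 cm

Mirror equation: 1/v = 1/f − 1/u = 1/(42.00) − 1/(8.71) = 0.02381 − 0.1148 = -0.09100, so v = -11.0 cm.
The image is virtual, upright and enlarged, behind the mirror.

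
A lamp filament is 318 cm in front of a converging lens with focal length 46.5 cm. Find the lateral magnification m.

1/d_i = 1/f − 1/d_o = 1/(46.50) − 1/(318) = 0.01836, so d_i = 54.46 cm.
m = −d_i/d_o = −(54.46)/(318) = -0.171.
The image is real, inverted and reduced, on the far side of the lens.

m = -0.171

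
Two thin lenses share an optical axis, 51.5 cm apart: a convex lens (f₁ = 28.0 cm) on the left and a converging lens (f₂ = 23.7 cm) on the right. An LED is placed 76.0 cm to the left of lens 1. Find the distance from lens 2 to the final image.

Lens 1: 1/d_i1 = 1/f₁ − 1/d_o1 = 1/(28.0) − 1/(76.0) = 0.02256, so d_i1 = 44.33 cm.
The intermediate image is 44.33 cm to the right of lens 1, which is 51.5 − (44.33) = 7.170 cm to the left of lens 2, so d_o2 = +7.170 cm.
Lens 2: 1/d_i2 = 1/f₂ − 1/d_o2 = 1/(23.7) − 1/(7.170) = -0.09728, so d_i2 = -10.3 cm.
The final image is virtual, 10.3 cm to the left of lens 2 (overall magnification ≈ -0.84).

10.3 cm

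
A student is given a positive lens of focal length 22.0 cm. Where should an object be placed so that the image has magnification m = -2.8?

29.9 cm

m = −d_i/d_o ⇒ d_i = −m·d_o.
1/f = 1/d_o + 1/d_i = 1/d_o − 1/(m·d_o) = (1 − 1/m)/d_o, so d_o = f(1 − 1/m) = (22.00)(1 − 1/(-2.8)) = 29.9 cm.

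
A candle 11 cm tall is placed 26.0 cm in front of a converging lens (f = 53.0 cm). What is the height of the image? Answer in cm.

21.6 cm

1/d_i = 1/f − 1/d_o = 1/(53.00) − 1/(26.0) = -0.01959, so d_i = -51.04 cm.
m = −d_i/d_o = +1.963.
|h_i| = |m|·h_o = 1.963 × 11 = 21.6 cm. The image is virtual, upright and enlarged, on the same side as the object.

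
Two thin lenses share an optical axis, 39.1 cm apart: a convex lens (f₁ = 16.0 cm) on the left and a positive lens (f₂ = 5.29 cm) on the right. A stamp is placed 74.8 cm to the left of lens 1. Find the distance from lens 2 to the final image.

Lens 1: 1/d_i1 = 1/f₁ − 1/d_o1 = 1/(16.0) − 1/(74.8) = 0.04913, so d_i1 = 20.35 cm.
The intermediate image is 20.35 cm to the right of lens 1, which is 39.1 − (20.35) = 18.75 cm to the left of lens 2, so d_o2 = +18.75 cm.
Lens 2: 1/d_i2 = 1/f₂ − 1/d_o2 = 1/(5.29) − 1/(18.75) = 0.1357, so d_i2 = 7.37 cm.
The final image is real, 7.37 cm to the right of lens 2 (overall magnification ≈ 0.11).

7.37 cm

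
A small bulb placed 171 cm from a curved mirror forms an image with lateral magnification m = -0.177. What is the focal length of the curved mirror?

f = 25.7 cm (concave)

m = −d_i/d_o ⇒ d_i = −m·d_o = −(-0.177)·(171) = 30.27 cm.
1/f = 1/d_o + 1/d_i = 1/(171) + 1/(30.27) = 0.03888, so f = 25.7 cm.
Since f is positive, the curved mirror is concave.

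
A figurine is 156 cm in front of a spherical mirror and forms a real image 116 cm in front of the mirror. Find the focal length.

Real image ⇒ d_i = +116 cm.
1/f = 1/d_o + 1/d_i = 1/(156) + 1/(116) = 0.01503, so f = 66.5 cm.
Since f is positive, the spherical mirror is concave.

f = 66.5 cm (concave)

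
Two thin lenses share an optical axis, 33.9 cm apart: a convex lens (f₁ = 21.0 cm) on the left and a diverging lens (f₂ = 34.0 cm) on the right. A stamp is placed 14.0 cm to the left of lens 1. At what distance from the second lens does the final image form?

23.5 cm

Lens 1: 1/d_i1 = 1/f₁ − 1/d_o1 = 1/(21.0) − 1/(14.0) = -0.02381, so d_i1 = -42.00 cm.
The intermediate image is 42.00 cm to the left of lens 1 (virtual), which is 33.9 − (-42.00) = 75.90 cm to the left of lens 2, so d_o2 = +75.90 cm.
Lens 2 is diverging, so f₂ = −34.0 cm.
Lens 2: 1/d_i2 = 1/f₂ − 1/d_o2 = 1/(-34.0) − 1/(75.90) = -0.04259, so d_i2 = -23.5 cm.
The final image is virtual, 23.5 cm to the left of lens 2 (overall magnification ≈ 0.93).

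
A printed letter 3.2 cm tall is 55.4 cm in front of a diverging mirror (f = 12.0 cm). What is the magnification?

m = +0.178

For a diverging mirror, f = -12.0 cm.
1/d_i = 1/f − 1/d_o = 1/(-12.00) − 1/(55.4) = -0.1014, so d_i = -9.864 cm.
m = −d_i/d_o = −(-9.864)/(55.4) = +0.178.
The image is virtual, upright and reduced, behind the mirror.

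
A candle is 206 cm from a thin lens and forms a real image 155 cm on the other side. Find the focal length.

f = 88.4 cm (converging)

Real image ⇒ d_i = +155 cm.
1/f = 1/d_o + 1/d_i = 1/(206) + 1/(155) = 0.01131, so f = 88.4 cm.
Since f is positive, the thin lens is converging.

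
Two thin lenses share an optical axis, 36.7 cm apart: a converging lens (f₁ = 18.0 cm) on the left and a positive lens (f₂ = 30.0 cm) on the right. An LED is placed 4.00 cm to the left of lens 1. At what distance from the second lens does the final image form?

Lens 1: 1/d_i1 = 1/f₁ − 1/d_o1 = 1/(18.0) − 1/(4.00) = -0.1944, so d_i1 = -5.143 cm.
The intermediate image is 5.143 cm to the left of lens 1 (virtual), which is 36.7 − (-5.143) = 41.84 cm to the left of lens 2, so d_o2 = +41.84 cm.
Lens 2: 1/d_i2 = 1/f₂ − 1/d_o2 = 1/(30.0) − 1/(41.84) = 0.009433, so d_i2 = 106 cm.
The final image is real, 106 cm to the right of lens 2 (overall magnification ≈ -3.3).

106 cm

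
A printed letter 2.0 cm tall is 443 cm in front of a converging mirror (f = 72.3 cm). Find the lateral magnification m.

1/d_i = 1/f − 1/d_o = 1/(72.30) − 1/(443) = 0.01157, so d_i = 86.40 cm.
m = −d_i/d_o = −(86.40)/(443) = -0.195.
The image is real, inverted and reduced, in front of the mirror.

m = -0.195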